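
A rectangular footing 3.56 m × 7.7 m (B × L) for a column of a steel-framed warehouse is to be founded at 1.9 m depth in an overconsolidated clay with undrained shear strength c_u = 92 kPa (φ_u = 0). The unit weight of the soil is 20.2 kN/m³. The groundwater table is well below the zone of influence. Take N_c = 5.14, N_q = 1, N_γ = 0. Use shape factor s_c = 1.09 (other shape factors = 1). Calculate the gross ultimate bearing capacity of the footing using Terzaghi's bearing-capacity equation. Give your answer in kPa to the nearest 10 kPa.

q_ult ≈ 550 kPa

Overburden at base level: q = 20.2 × 1.9 = 38.38 kPa.
Cohesion term c·N_c·s_c = 92 × 5.14 × 1.09 = 515.44 kPa; surcharge term q·N_q = 38.38 × 1 = 38.38 kPa.
q_ult = 515.44 + 38.38 = 553.82 kPa.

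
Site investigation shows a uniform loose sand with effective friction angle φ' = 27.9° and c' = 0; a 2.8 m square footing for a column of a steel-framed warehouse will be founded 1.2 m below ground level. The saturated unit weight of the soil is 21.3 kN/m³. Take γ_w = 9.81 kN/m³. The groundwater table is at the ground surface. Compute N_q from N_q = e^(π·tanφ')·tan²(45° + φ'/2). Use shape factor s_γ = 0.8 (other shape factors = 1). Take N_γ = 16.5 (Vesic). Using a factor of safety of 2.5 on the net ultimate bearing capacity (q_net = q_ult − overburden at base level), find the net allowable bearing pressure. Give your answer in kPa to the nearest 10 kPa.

N_q = e^(π·tan27.9°)·tan²(58.95°) = 14.56.
Water table at ground surface, so effective unit weight γ' = 21.3 − 9.81 = 11.49 kN/m³ is used throughout; overburden q = 11.49 × 1.2 = 13.788 kPa; the same γ' applies in the ½γBN_γ term.
Surcharge term q·N_q = 13.788 × 14.559 = 200.74 kPa; self-weight term 0.5·γ·B·N_γ·s_γ = 0.5 × 11.49 × 2.8 × 16.5 × 0.8 = 212.34 kPa.
q_ult = 200.74 + 212.34 = 413.08 kPa.
q_net = 413.08 − 13.788 = 399.29 kPa.
q_all(net) = 399.29 / 2.5 = 159.72 kPa.

q_all(net) ≈ 160 kPa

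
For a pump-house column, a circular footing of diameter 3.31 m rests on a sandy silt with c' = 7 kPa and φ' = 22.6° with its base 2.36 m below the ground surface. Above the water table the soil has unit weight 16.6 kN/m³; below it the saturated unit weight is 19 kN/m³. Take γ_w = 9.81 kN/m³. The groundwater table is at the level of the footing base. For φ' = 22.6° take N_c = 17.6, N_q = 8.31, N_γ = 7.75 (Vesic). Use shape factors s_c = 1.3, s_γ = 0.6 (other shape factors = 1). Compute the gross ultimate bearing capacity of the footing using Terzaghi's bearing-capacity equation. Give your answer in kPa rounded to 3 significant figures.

q_ult ≈ 556 kPa

Overburden at base level: q = 16.6 × 2.36 = 39.176 kPa.
Below the base the soil is submerged, so the ½γBN_γ term uses γ' = 19 − 9.81 = 9.19 kN/m³.
Cohesion term c·N_c·s_c = 7 × 17.6 × 1.3 = 160.16 kPa; surcharge term q·N_q = 39.176 × 8.31 = 325.55 kPa; self-weight term 0.5·γ·B·N_γ·s_γ = 0.5 × 9.19 × 3.31 × 7.75 × 0.6 = 70.724 kPa.
q_ult = 160.16 + 325.55 + 70.724 = 556.44 kPa.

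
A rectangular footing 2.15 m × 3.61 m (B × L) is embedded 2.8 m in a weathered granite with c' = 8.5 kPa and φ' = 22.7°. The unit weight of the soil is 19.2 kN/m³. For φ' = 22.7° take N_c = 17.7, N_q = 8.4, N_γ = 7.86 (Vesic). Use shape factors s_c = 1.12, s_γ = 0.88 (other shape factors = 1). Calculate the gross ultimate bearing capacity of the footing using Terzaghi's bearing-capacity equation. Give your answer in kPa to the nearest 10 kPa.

q_ult ≈ 760 kPa

Effective surcharge at the founding depth q = γ·D_f = 19.2 × 2.8 = 53.76 kPa.
q_ult = c·N_c·s_c + q·N_q + 0.5·γ·B·N_γ·s_γ
     = 8.5 × 17.7 × 1.12 + 53.76 × 8.4 + 0.5 × 19.2 × 2.15 × 7.86 × 0.88
     = 168.5 + 451.58 + 142.76 = 762.85 kPa.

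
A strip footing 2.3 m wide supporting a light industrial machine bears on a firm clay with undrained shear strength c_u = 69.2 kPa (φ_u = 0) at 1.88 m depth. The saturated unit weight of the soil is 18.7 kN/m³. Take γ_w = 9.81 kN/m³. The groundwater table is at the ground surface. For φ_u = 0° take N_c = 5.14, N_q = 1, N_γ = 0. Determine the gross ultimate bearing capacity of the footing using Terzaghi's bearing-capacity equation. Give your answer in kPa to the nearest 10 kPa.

Water table at ground surface, so effective unit weight γ' = 18.7 − 9.81 = 8.89 kN/m³ is used throughout; overburden q = 8.89 × 1.88 = 16.713 kPa.
Cohesion term c·N_c = 69.2 × 5.14 = 355.69 kPa; surcharge term q·N_q = 16.713 × 1 = 16.713 kPa.
q_ult = 355.69 + 16.713 = 372.4 kPa.

q_ult ≈ 370 kPa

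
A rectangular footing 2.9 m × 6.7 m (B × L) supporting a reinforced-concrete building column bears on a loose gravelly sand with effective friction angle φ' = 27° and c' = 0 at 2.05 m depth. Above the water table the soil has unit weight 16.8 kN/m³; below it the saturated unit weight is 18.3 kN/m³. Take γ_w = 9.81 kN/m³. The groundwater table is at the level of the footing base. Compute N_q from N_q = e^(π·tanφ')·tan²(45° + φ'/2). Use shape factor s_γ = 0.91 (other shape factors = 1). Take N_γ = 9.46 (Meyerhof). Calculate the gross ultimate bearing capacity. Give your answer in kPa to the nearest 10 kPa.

q_ult ≈ 560 kPa

tan27° = 0.5095, so N_q = e^(π×0.5095)·tan²(58.5°) = 4.957 × 2.663 = 13.2.
Effective surcharge at the founding depth q = γ·D_f = 16.8 × 2.05 = 34.44 kPa.
The water table coincides with the base, so in the self-weight term γ → γ' = 8.49 kN/m³.
q_ult = q·N_q + 0.5·γ·B·N_γ·s_γ
     = 34.44 × 13.199 + 0.5 × 8.49 × 2.9 × 9.46 × 0.91
     = 454.58 + 105.98 = 560.55 kPa.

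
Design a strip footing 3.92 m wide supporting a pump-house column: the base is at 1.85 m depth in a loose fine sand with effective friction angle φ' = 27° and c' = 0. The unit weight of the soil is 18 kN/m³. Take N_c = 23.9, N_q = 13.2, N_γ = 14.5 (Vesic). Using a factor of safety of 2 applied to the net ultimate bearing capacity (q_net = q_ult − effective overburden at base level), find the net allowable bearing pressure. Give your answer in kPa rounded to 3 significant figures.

Effective surcharge at the founding depth q = γ·D_f = 18 × 1.85 = 33.3 kPa.
q_ult = q·N_q + 0.5·γ·B·N_γ
     = 33.3 × 13.2 + 0.5 × 18 × 3.92 × 14.5
     = 439.56 + 511.56 = 951.12 kPa.
Net ultimate: q_net = 951.12 − 33.3 = 917.82 kPa.
q_all(net) = 917.82 / 2 = 458.91 kPa.

q_all(net) ≈ 459 kPa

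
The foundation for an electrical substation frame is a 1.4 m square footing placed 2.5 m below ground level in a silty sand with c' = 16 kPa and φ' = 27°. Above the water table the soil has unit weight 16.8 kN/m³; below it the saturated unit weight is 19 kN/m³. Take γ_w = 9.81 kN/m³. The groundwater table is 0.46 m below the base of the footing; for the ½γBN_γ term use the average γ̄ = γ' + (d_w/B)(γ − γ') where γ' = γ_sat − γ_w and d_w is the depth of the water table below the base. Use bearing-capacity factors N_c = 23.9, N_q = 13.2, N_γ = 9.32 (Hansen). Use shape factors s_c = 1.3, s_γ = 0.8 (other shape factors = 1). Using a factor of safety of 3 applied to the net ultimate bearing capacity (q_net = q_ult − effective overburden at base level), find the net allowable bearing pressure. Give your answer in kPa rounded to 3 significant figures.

q_all(net) ≈ 357 kPa

q = γ·D_f = 16.8 × 2.5 = 42 kPa.
γ' = 9.19 kN/m³; averaging over the depth B below the base, γ̄ = γ' + (d_w/B)(γ − γ') = 11.69 kN/m³.
c·N_c·s_c = 16 × 23.9 × 1.3 = 497.12 kPa
q·N_q = 42 × 13.2 = 554.4 kPa
0.5·γ·B·N_γ·s_γ = 0.5 × 11.69 × 1.4 × 9.32 × 0.8 = 61.015 kPa
q_ult = 497.12 + 554.4 + 61.015 = 1112.5 kPa.
Net ultimate: q_net = 1112.5 − 42 = 1070.5 kPa.
q_all(net) = 1070.5 / 3 = 356.84 kPa.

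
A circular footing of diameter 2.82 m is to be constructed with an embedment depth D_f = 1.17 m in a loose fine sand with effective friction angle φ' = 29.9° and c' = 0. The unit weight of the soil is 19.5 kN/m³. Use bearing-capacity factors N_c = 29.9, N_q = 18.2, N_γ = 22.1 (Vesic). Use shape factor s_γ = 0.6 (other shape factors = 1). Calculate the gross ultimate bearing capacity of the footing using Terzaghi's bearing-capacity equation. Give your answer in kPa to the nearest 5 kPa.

q_ult ≈ 780 kPa

q = γ·D_f = 19.5 × 1.17 = 22.815 kPa.
q·N_q = 22.815 × 18.2 = 415.23 kPa
0.5·γ·B·N_γ·s_γ = 0.5 × 19.5 × 2.82 × 22.1 × 0.6 = 364.58 kPa
q_ult = 415.23 + 364.58 = 779.82 kPa.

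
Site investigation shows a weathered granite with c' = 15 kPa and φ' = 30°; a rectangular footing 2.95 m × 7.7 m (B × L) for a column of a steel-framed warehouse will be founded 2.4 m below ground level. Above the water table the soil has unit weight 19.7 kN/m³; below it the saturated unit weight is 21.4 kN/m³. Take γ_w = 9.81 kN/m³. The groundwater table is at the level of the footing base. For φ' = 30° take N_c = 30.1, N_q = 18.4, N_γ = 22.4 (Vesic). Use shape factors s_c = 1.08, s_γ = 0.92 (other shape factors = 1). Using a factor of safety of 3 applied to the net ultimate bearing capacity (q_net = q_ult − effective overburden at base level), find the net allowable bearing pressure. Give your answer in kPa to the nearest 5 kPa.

Overburden at base level: q = 19.7 × 2.4 = 47.28 kPa.
Below the base the soil is submerged, so the ½γBN_γ term uses γ' = 21.4 − 9.81 = 11.59 kN/m³.
Cohesion term c·N_c·s_c = 15 × 30.1 × 1.08 = 487.62 kPa; surcharge term q·N_q = 47.28 × 18.4 = 869.95 kPa; self-weight term 0.5·γ·B·N_γ·s_γ = 0.5 × 11.59 × 2.95 × 22.4 × 0.92 = 352.3 kPa.
q_ult = 487.62 + 869.95 + 352.3 = 1709.9 kPa.
Net ultimate: q_net = 1709.9 − 47.28 = 1662.6 kPa.
q_all(net) = 1662.6 / 3 = 554.2 kPa.

q_all(net) ≈ 555 kPa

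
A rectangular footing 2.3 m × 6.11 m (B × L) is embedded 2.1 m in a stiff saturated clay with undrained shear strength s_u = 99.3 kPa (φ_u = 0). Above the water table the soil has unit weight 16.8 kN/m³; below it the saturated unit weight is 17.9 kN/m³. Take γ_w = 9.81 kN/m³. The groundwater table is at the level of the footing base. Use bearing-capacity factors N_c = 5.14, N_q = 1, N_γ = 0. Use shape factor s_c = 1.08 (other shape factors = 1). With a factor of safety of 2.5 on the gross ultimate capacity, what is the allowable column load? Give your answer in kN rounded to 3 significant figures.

Overburden at base level: q = 16.8 × 2.1 = 35.28 kPa.
Cohesion term c·N_c·s_c = 99.3 × 5.14 × 1.08 = 551.23 kPa; surcharge term q·N_q = 35.28 × 1 = 35.28 kPa.
q_ult = 551.23 + 35.28 = 586.51 kPa.
Gross allowable pressure q_all = 586.51 / 2.5 = 234.61 kPa.
Footing area = 14.053 m², so allowable column load = 234.61 × 14.053 = 3296.9 kN.

P_all ≈ 3300 kN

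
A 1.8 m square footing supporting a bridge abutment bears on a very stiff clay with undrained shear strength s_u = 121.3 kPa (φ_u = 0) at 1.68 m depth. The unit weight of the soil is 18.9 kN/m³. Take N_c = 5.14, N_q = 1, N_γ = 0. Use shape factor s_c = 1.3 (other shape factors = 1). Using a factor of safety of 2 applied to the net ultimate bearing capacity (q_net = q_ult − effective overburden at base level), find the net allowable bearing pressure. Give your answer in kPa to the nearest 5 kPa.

q_all(net) ≈ 405 kPa

Overburden at base level: q = 18.9 × 1.68 = 31.752 kPa.
Cohesion term c·N_c·s_c = 121.3 × 5.14 × 1.3 = 810.53 kPa; surcharge term q·N_q = 31.752 × 1 = 31.752 kPa.
q_ult = 810.53 + 31.752 = 842.28 kPa.
Net ultimate: q_net = 842.28 − 31.752 = 810.53 kPa.
q_all(net) = 810.53 / 2 = 405.26 kPa.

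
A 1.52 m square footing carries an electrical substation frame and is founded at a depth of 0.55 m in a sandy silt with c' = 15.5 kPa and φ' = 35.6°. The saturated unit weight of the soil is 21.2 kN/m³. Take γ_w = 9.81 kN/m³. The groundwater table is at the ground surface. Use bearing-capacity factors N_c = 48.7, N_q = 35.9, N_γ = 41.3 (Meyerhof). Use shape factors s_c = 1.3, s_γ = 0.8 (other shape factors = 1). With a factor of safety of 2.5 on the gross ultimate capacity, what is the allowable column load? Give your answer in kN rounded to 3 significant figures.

P_all ≈ 1380 kN

γ' = 21.2 − 9.81 = 11.39 kN/m³ (submerged throughout). q = 11.39 × 0.55 = 6.2645 kPa; the same γ' applies in the ½γBN_γ term.
c·N_c·s_c = 15.5 × 48.7 × 1.3 = 981.31 kPa
q·N_q = 6.2645 × 35.9 = 224.9 kPa
0.5·γ·B·N_γ·s_γ = 0.5 × 11.39 × 1.52 × 41.3 × 0.8 = 286.01 kPa
q_ult = 981.31 + 224.9 + 286.01 = 1492.2 kPa.
Gross allowable pressure q_all = 1492.2 / 2.5 = 596.88 kPa.
Footing area = 2.3104 m², so allowable column load = 596.88 × 2.3104 = 1379 kN.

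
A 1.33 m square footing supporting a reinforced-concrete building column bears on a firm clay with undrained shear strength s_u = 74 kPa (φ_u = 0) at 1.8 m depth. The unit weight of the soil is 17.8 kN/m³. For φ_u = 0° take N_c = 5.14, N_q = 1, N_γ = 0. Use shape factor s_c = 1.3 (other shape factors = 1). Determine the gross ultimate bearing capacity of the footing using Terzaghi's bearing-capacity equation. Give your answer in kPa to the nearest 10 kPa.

Overburden at base level: q = 17.8 × 1.8 = 32.04 kPa.
Cohesion term c·N_c·s_c = 74 × 5.14 × 1.3 = 494.47 kPa; surcharge term q·N_q = 32.04 × 1 = 32.04 kPa.
q_ult = 494.47 + 32.04 = 526.51 kPa.

q_ult ≈ 530 kPa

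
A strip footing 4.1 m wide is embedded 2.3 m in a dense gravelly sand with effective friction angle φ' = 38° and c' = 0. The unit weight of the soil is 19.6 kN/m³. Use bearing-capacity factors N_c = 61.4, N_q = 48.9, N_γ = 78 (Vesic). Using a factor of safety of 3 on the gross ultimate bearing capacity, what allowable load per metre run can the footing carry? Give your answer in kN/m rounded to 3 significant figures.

Effective surcharge at the founding depth q = γ·D_f = 19.6 × 2.3 = 45.08 kPa.
q_ult = q·N_q + 0.5·γ·B·N_γ
     = 45.08 × 48.9 + 0.5 × 19.6 × 4.1 × 78
     = 2204.4 + 3134 = 5338.5 kPa.
Gross allowable pressure q_all = 5338.5 / 3 = 1779.5 kPa.
Allowable wall load = q_all × B = 1779.5 × 4.1 = 7295.9 kN per metre run.

≈ 7300 kN/m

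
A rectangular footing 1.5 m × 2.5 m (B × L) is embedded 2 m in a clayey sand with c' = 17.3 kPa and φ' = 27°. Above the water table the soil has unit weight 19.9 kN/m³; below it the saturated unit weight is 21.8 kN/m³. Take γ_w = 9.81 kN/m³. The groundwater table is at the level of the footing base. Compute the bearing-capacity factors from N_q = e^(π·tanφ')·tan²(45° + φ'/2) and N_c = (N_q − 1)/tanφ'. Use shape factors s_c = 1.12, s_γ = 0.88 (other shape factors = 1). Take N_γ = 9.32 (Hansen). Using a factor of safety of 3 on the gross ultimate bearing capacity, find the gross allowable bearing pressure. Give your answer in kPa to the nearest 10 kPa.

N_q = e^(π·tan27°)·tan²(58.5°) = 13.2; N_c = (N_q − 1)/tanφ' = 23.94.
Effective surcharge at the founding depth q = γ·D_f = 19.9 × 2 = 39.8 kPa.
The water table coincides with the base, so in the self-weight term γ → γ' = 11.99 kN/m³.
q_ult = c·N_c·s_c + q·N_q + 0.5·γ·B·N_γ·s_γ
     = 17.3 × 23.942 × 1.12 + 39.8 × 13.199 + 0.5 × 11.99 × 1.5 × 9.32 × 0.88
     = 463.9 + 525.33 + 73.753 = 1063 kPa.
q_all = 1063 / 3 = 354.33 kPa.

q_all ≈ 350 kPa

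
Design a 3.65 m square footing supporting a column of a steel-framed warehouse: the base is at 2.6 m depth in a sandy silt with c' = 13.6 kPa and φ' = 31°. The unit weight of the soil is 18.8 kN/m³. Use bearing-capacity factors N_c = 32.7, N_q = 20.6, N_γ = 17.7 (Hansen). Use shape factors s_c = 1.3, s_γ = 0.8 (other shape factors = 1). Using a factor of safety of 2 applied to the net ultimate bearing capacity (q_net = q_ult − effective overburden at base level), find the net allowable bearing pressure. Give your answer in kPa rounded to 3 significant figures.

q_all(net) ≈ 1010 kPa

q = γ·D_f = 18.8 × 2.6 = 48.88 kPa.
c·N_c·s_c = 13.6 × 32.7 × 1.3 = 578.14 kPa
q·N_q = 48.88 × 20.6 = 1006.9 kPa
0.5·γ·B·N_γ·s_γ = 0.5 × 18.8 × 3.65 × 17.7 × 0.8 = 485.83 kPa
q_ult = 578.14 + 1006.9 + 485.83 = 2070.9 kPa.
Net ultimate: q_net = 2070.9 − 48.88 = 2022 kPa.
q_all(net) = 2022 / 2 = 1011 kPa.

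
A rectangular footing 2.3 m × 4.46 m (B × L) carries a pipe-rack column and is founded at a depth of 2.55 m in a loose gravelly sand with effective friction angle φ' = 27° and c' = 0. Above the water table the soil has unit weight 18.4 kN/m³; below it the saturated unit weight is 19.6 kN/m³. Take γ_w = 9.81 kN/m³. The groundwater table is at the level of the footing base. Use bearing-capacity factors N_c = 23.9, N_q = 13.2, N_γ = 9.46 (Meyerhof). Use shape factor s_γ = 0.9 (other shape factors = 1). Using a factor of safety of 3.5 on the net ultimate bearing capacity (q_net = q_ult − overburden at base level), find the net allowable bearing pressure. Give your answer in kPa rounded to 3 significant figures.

q_all(net) ≈ 191 kPa

q = γ·D_f = 18.4 × 2.55 = 46.92 kPa.
For the ½γBN_γ term take γ' = 19.6 − 9.81 = 9.79 kN/m³ (soil below base is submerged).
q·N_q = 46.92 × 13.2 = 619.34 kPa
0.5·γ·B·N_γ·s_γ = 0.5 × 9.79 × 2.3 × 9.46 × 0.9 = 95.855 kPa
q_ult = 619.34 + 95.855 = 715.2 kPa.
q_net = 715.2 − 46.92 = 668.28 kPa.
q_all(net) = 668.28 / 3.5 = 190.94 kPa.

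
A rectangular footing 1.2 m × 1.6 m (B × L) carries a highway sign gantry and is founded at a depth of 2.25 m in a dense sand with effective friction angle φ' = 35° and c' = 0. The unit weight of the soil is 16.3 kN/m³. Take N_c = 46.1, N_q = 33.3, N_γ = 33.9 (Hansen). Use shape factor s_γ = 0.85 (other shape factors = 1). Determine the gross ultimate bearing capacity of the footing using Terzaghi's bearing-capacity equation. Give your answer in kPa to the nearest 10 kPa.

Effective surcharge at the founding depth q = γ·D_f = 16.3 × 2.25 = 36.675 kPa.
q_ult = q·N_q + 0.5·γ·B·N_γ·s_γ
     = 36.675 × 33.3 + 0.5 × 16.3 × 1.2 × 33.9 × 0.85
     = 1221.3 + 281.81 = 1503.1 kPa.

q_ult ≈ 1500 kPa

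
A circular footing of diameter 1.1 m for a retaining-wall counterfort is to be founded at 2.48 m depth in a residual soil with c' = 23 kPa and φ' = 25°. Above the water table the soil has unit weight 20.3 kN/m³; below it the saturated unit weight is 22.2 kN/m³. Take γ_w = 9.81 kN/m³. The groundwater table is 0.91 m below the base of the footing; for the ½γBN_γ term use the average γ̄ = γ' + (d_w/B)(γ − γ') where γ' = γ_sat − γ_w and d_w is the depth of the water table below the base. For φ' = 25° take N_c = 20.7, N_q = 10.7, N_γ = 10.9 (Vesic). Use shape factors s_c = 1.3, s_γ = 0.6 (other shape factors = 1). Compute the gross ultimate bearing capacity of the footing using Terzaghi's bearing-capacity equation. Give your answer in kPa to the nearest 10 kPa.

Overburden at base level: q = 20.3 × 2.48 = 50.344 kPa.
The water table is 0.91 m below the base (< B = 1.1 m), so the ½γBN_γ term uses γ̄ = γ' + (d_w/B)(γ − γ') = 12.39 + (0.91/1.1)(20.3 − 12.39) = 18.934 kN/m³.
Cohesion term c·N_c·s_c = 23 × 20.7 × 1.3 = 618.93 kPa; surcharge term q·N_q = 50.344 × 10.7 = 538.68 kPa; self-weight term 0.5·γ·B·N_γ·s_γ = 0.5 × 18.934 × 1.1 × 10.9 × 0.6 = 68.105 kPa.
q_ult = 618.93 + 538.68 + 68.105 = 1225.7 kPa.

q_ult ≈ 1230 kPa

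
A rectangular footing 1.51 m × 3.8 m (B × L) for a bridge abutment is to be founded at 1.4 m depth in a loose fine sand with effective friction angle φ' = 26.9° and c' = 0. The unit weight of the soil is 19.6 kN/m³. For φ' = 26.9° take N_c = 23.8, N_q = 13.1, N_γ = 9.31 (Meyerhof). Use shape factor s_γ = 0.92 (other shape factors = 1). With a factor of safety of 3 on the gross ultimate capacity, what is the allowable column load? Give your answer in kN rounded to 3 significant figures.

P_all ≈ 930 kN

Effective surcharge at the founding depth q = γ·D_f = 19.6 × 1.4 = 27.44 kPa.
q_ult = q·N_q + 0.5·γ·B·N_γ·s_γ
     = 27.44 × 13.1 + 0.5 × 19.6 × 1.51 × 9.31 × 0.92
     = 359.46 + 126.75 = 486.21 kPa.
Gross allowable pressure q_all = 486.21 / 3 = 162.07 kPa.
Footing area = 5.738 m², so allowable column load = 162.07 × 5.738 = 929.96 kN.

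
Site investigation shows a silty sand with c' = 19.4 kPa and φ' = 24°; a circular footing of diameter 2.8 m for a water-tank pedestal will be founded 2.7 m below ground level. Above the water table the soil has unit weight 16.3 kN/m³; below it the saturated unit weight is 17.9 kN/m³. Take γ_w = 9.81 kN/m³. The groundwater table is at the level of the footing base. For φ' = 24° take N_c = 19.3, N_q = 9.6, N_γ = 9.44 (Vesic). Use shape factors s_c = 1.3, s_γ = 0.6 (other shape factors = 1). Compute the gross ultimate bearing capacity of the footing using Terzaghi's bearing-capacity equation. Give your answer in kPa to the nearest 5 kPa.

q_ult ≈ 975 kPa

q = γ·D_f = 16.3 × 2.7 = 44.01 kPa.
For the ½γBN_γ term take γ' = 17.9 − 9.81 = 8.09 kN/m³ (soil below base is submerged).
c·N_c·s_c = 19.4 × 19.3 × 1.3 = 486.75 kPa
q·N_q = 44.01 × 9.6 = 422.5 kPa
0.5·γ·B·N_γ·s_γ = 0.5 × 8.09 × 2.8 × 9.44 × 0.6 = 64.15 kPa
q_ult = 486.75 + 422.5 + 64.15 = 973.39 kPa.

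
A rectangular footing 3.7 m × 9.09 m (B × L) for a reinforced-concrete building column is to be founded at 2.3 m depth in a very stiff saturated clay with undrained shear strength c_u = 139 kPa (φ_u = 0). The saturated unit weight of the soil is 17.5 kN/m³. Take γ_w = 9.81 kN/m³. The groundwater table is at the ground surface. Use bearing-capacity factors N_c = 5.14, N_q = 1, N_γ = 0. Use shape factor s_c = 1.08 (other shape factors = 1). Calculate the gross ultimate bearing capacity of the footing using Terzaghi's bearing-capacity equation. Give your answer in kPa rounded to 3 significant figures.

q_ult ≈ 789 kPa

γ' = 17.5 − 9.81 = 7.69 kN/m³ (submerged throughout). q = 7.69 × 2.3 = 17.687 kPa.
c·N_c·s_c = 139 × 5.14 × 1.08 = 771.62 kPa
q·N_q = 17.687 × 1 = 17.687 kPa
q_ult = 771.62 + 17.687 = 789.3 kPa.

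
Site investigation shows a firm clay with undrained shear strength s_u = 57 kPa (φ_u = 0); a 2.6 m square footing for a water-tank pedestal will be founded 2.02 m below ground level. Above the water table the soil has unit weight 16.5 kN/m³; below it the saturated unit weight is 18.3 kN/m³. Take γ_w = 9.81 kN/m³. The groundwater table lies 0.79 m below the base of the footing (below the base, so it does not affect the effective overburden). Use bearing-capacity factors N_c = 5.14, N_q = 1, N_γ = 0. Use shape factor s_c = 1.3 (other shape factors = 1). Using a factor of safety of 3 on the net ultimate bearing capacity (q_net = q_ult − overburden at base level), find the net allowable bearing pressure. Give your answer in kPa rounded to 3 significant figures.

q_all(net) ≈ 127 kPa

Effective surcharge at the founding depth q = γ·D_f = 16.5 × 2.02 = 33.33 kPa.
q_ult = c·N_c·s_c + q·N_q
     = 57 × 5.14 × 1.3 + 33.33 × 1
     = 380.87 + 33.33 = 414.2 kPa.
q_net = 414.2 − 33.33 = 380.87 kPa.
q_all(net) = 380.87 / 3 = 126.96 kPa.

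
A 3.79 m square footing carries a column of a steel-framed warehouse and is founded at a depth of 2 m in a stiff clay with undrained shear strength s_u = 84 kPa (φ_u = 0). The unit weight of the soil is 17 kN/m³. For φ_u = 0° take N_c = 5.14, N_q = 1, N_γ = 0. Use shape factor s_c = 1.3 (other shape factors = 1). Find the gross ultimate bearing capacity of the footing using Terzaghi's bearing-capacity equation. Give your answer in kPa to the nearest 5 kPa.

q_ult ≈ 595 kPa

Overburden at base level: q = 17 × 2 = 34 kPa.
Cohesion term c·N_c·s_c = 84 × 5.14 × 1.3 = 561.29 kPa; surcharge term q·N_q = 34 × 1 = 34 kPa.
q_ult = 561.29 + 34 = 595.29 kPa.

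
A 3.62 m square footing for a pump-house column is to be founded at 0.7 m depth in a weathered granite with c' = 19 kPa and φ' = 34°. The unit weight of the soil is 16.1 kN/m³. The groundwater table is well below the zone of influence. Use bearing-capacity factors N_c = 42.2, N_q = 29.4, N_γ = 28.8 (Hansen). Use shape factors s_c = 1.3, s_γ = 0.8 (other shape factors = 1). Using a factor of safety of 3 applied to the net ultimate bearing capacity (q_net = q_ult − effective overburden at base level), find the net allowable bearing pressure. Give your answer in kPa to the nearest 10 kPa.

q_all(net) ≈ 680 kPa

Effective surcharge at the founding depth q = γ·D_f = 16.1 × 0.7 = 11.27 kPa.
q_ult = c·N_c·s_c + q·N_q + 0.5·γ·B·N_γ·s_γ
     = 19 × 42.2 × 1.3 + 11.27 × 29.4 + 0.5 × 16.1 × 3.62 × 28.8 × 0.8
     = 1042.3 + 331.34 + 671.41 = 2045.1 kPa.
Net ultimate: q_net = 2045.1 − 11.27 = 2033.8 kPa.
q_all(net) = 2033.8 / 3 = 677.94 kPa.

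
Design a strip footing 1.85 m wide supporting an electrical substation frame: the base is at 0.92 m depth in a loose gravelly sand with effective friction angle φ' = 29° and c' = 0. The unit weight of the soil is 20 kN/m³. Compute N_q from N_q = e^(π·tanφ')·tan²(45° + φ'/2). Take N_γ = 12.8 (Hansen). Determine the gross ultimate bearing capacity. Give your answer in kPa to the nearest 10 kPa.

tan29° = 0.5543, so N_q = e^(π×0.5543)·tan²(59.5°) = 5.705 × 2.882 = 16.44.
Effective surcharge at the founding depth q = γ·D_f = 20 × 0.92 = 18.4 kPa.
q_ult = q·N_q + 0.5·γ·B·N_γ
     = 18.4 × 16.443 + 0.5 × 20 × 1.85 × 12.8
     = 302.56 + 236.8 = 539.36 kPa.

q_ult ≈ 540 kPa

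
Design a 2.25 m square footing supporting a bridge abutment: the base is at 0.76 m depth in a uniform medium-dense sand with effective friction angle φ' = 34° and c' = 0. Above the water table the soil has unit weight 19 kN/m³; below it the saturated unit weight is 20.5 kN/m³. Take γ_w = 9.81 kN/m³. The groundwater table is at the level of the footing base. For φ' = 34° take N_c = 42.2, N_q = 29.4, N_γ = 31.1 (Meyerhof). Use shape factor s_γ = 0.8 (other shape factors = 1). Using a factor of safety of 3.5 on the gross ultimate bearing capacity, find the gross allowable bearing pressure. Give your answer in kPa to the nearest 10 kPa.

q_all ≈ 210 kPa

Overburden at base level: q = 19 × 0.76 = 14.44 kPa.
Below the base the soil is submerged, so the ½γBN_γ term uses γ' = 20.5 − 9.81 = 10.69 kN/m³.
Surcharge term q·N_q = 14.44 × 29.4 = 424.54 kPa; self-weight term 0.5·γ·B·N_γ·s_γ = 0.5 × 10.69 × 2.25 × 31.1 × 0.8 = 299.21 kPa.
q_ult = 424.54 + 299.21 = 723.75 kPa.
q_all = 723.75 / 3.5 = 206.79 kPa.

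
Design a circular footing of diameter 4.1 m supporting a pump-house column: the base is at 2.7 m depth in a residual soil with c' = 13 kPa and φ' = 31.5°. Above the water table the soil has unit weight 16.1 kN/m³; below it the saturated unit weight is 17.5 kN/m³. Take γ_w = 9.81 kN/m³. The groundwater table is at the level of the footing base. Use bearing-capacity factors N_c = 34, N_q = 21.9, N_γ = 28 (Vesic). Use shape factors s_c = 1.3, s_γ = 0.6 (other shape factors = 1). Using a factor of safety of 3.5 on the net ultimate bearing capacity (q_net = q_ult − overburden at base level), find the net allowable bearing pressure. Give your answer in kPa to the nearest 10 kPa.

q_all(net) ≈ 500 kPa

q = γ·D_f = 16.1 × 2.7 = 43.47 kPa.
For the ½γBN_γ term take γ' = 17.5 − 9.81 = 7.69 kN/m³ (soil below base is submerged).
c·N_c·s_c = 13 × 34 × 1.3 = 574.6 kPa
q·N_q = 43.47 × 21.9 = 951.99 kPa
0.5·γ·B·N_γ·s_γ = 0.5 × 7.69 × 4.1 × 28 × 0.6 = 264.84 kPa
q_ult = 574.6 + 951.99 + 264.84 = 1791.4 kPa.
q_net = 1791.4 − 43.47 = 1748 kPa.
q_all(net) = 1748 / 3.5 = 499.42 kPa.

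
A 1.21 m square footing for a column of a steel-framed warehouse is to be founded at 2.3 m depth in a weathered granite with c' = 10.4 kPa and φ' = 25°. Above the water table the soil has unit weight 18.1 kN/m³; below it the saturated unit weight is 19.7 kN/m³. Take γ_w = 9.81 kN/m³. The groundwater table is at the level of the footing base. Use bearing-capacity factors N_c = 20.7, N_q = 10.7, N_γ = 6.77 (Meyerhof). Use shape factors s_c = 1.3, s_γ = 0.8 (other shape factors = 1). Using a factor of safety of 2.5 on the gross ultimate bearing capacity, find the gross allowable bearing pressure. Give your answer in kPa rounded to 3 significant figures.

q = γ·D_f = 18.1 × 2.3 = 41.63 kPa.
For the ½γBN_γ term take γ' = 19.7 − 9.81 = 9.89 kN/m³ (soil below base is submerged).
c·N_c·s_c = 10.4 × 20.7 × 1.3 = 279.86 kPa
q·N_q = 41.63 × 10.7 = 445.44 kPa
0.5·γ·B·N_γ·s_γ = 0.5 × 9.89 × 1.21 × 6.77 × 0.8 = 32.406 kPa
q_ult = 279.86 + 445.44 + 32.406 = 757.71 kPa.
q_all = 757.71 / 2.5 = 303.08 kPa.

q_all ≈ 303 kPa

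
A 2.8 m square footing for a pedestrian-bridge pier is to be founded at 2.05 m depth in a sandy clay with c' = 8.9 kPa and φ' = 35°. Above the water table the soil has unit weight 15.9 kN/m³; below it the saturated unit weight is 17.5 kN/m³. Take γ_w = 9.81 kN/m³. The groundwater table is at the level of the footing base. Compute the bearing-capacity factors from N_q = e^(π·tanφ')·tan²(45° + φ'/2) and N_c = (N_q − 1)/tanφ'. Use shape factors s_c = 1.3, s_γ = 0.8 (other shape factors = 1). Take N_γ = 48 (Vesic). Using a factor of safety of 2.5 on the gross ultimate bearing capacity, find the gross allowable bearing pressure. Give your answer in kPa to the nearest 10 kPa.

q_all ≈ 810 kPa

N_q = e^(π·tan35°)·tan²(62.5°) = 33.3; N_c = (N_q − 1)/tanφ' = 46.12.
Effective surcharge at the founding depth q = γ·D_f = 15.9 × 2.05 = 32.595 kPa.
The water table coincides with the base, so in the self-weight term γ → γ' = 7.69 kN/m³.
q_ult = c·N_c·s_c + q·N_q + 0.5·γ·B·N_γ·s_γ
     = 8.9 × 46.124 × 1.3 + 32.595 × 33.296 + 0.5 × 7.69 × 2.8 × 48 × 0.8
     = 533.65 + 1085.3 + 413.41 = 2032.4 kPa.
q_all = 2032.4 / 2.5 = 812.94 kPa.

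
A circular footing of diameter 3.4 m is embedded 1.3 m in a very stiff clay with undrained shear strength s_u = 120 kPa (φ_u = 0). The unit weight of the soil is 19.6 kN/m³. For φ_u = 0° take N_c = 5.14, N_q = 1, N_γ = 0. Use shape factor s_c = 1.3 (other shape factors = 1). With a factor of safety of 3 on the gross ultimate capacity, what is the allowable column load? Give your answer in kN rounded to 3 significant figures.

q = γ·D_f = 19.6 × 1.3 = 25.48 kPa.
c·N_c·s_c = 120 × 5.14 × 1.3 = 801.84 kPa
q·N_q = 25.48 × 1 = 25.48 kPa
q_ult = 801.84 + 25.48 = 827.32 kPa.
Gross allowable pressure q_all = 827.32 / 3 = 275.77 kPa.
Footing area = 9.0792 m², so allowable column load = 275.77 × 9.0792 = 2503.8 kN.

P_all ≈ 2500 kN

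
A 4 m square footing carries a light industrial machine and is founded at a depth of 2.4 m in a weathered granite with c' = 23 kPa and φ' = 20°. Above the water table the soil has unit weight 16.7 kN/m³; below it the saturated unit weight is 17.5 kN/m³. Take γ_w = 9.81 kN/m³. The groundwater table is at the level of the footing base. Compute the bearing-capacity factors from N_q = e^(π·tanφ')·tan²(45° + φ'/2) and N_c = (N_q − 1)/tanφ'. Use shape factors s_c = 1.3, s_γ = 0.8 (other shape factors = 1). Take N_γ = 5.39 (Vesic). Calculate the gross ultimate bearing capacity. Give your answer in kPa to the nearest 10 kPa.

tan20° = 0.364, so N_q = e^(π×0.364)·tan²(55°) = 3.138 × 2.04 = 6.4.
N_c = (6.4 − 1)/tan20° = 14.83.
Overburden at base level: q = 16.7 × 2.4 = 40.08 kPa.
Below the base the soil is submerged, so the ½γBN_γ term uses γ' = 17.5 − 9.81 = 7.69 kN/m³.
Cohesion term c·N_c·s_c = 23 × 14.835 × 1.3 = 443.56 kPa; surcharge term q·N_q = 40.08 × 6.3994 = 256.49 kPa; self-weight term 0.5·γ·B·N_γ·s_γ = 0.5 × 7.69 × 4 × 5.39 × 0.8 = 66.319 kPa.
q_ult = 443.56 + 256.49 + 66.319 = 766.36 kPa.

q_ult ≈ 770 kPa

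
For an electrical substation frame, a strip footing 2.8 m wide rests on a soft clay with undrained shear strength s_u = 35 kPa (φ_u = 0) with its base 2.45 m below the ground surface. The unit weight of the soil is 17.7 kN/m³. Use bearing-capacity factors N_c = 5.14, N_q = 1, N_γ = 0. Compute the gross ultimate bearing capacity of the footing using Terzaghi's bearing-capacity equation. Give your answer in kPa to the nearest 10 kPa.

Effective surcharge at the founding depth q = γ·D_f = 17.7 × 2.45 = 43.365 kPa.
q_ult = c·N_c + q·N_q
     = 35 × 5.14 + 43.365 × 1
     = 179.9 + 43.365 = 223.26 kPa.

q_ult ≈ 220 kPa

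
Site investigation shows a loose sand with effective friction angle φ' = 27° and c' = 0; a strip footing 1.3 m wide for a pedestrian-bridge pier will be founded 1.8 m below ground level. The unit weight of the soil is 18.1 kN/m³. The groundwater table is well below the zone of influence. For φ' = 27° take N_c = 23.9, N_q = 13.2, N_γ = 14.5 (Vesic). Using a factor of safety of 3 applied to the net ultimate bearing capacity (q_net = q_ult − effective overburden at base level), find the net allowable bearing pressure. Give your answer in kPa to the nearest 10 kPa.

Overburden at base level: q = 18.1 × 1.8 = 32.58 kPa.
Surcharge term q·N_q = 32.58 × 13.2 = 430.06 kPa; self-weight term 0.5·γ·B·N_γ = 0.5 × 18.1 × 1.3 × 14.5 = 170.59 kPa.
q_ult = 430.06 + 170.59 = 600.65 kPa.
Net ultimate: q_net = 600.65 − 32.58 = 568.07 kPa.
q_all(net) = 568.07 / 3 = 189.36 kPa.

q_all(net) ≈ 190 kPa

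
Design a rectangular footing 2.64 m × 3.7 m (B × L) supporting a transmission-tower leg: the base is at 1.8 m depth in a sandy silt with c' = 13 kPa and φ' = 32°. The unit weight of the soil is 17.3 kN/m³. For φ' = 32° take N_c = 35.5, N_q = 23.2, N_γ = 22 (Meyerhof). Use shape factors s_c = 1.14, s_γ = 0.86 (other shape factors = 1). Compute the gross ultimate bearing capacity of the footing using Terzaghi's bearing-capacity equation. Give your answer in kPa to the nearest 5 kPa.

q = γ·D_f = 17.3 × 1.8 = 31.14 kPa.
c·N_c·s_c = 13 × 35.5 × 1.14 = 526.11 kPa
q·N_q = 31.14 × 23.2 = 722.45 kPa
0.5·γ·B·N_γ·s_γ = 0.5 × 17.3 × 2.64 × 22 × 0.86 = 432.06 kPa
q_ult = 526.11 + 722.45 + 432.06 = 1680.6 kPa.

q_ult ≈ 1680 kPa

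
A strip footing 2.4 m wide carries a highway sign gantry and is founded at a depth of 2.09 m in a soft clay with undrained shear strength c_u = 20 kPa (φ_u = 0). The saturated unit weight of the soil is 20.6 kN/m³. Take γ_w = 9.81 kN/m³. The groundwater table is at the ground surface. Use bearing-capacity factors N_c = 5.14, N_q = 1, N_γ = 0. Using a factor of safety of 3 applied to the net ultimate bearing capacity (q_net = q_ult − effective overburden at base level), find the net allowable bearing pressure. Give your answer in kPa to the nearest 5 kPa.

γ' = 20.6 − 9.81 = 10.79 kN/m³ (submerged throughout). q = 10.79 × 2.09 = 22.551 kPa.
c·N_c = 20 × 5.14 = 102.8 kPa
q·N_q = 22.551 × 1 = 22.551 kPa
q_ult = 102.8 + 22.551 = 125.35 kPa.
Net ultimate: q_net = 125.35 − 22.551 = 102.8 kPa.
q_all(net) = 102.8 / 3 = 34.267 kPa.

q_all(net) ≈ 35 kPa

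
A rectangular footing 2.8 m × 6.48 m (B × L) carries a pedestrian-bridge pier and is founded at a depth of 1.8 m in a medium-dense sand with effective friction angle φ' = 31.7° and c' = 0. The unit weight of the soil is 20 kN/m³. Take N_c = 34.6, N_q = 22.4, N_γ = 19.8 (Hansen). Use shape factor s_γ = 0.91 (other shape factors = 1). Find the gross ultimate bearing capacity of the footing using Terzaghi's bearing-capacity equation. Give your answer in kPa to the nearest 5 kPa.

Overburden at base level: q = 20 × 1.8 = 36 kPa.
Surcharge term q·N_q = 36 × 22.4 = 806.4 kPa; self-weight term 0.5·γ·B·N_γ·s_γ = 0.5 × 20 × 2.8 × 19.8 × 0.91 = 504.5 kPa.
q_ult = 806.4 + 504.5 = 1310.9 kPa.

q_ult ≈ 1310 kPa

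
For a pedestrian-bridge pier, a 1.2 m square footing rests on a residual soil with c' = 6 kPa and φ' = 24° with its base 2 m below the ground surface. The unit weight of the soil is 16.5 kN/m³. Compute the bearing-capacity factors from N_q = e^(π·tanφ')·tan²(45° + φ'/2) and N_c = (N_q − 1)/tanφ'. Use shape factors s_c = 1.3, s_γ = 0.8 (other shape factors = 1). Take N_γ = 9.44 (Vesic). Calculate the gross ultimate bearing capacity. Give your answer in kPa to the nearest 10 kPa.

tan24° = 0.4452, so N_q = e^(π×0.4452)·tan²(57°) = 4.05 × 2.371 = 9.6.
N_c = (9.6 − 1)/tan24° = 19.32.
Overburden at base level: q = 16.5 × 2 = 33 kPa.
Cohesion term c·N_c·s_c = 6 × 19.324 × 1.3 = 150.72 kPa; surcharge term q·N_q = 33 × 9.6034 = 316.91 kPa; self-weight term 0.5·γ·B·N_γ·s_γ = 0.5 × 16.5 × 1.2 × 9.44 × 0.8 = 74.765 kPa.
q_ult = 150.72 + 316.91 + 74.765 = 542.4 kPa.

q_ult ≈ 540 kPa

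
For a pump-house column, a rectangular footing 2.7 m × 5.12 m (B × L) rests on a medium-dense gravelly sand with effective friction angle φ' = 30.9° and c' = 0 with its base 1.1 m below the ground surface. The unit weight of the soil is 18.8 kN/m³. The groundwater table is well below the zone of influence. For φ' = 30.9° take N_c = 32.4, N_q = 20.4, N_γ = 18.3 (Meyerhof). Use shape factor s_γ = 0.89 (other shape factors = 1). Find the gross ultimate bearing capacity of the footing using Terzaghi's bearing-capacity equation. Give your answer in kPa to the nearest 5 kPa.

q = γ·D_f = 18.8 × 1.1 = 20.68 kPa.
q·N_q = 20.68 × 20.4 = 421.87 kPa
0.5·γ·B·N_γ·s_γ = 0.5 × 18.8 × 2.7 × 18.3 × 0.89 = 413.36 kPa
q_ult = 421.87 + 413.36 = 835.24 kPa.

q_ult ≈ 835 kPa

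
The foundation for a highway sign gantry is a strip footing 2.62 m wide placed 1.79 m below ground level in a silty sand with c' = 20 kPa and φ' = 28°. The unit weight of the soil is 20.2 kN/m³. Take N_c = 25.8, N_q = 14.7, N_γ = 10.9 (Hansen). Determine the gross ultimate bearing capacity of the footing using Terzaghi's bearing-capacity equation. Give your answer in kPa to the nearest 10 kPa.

q_ult ≈ 1340 kPa

Overburden at base level: q = 20.2 × 1.79 = 36.158 kPa.
Cohesion term c·N_c = 20 × 25.8 = 516 kPa; surcharge term q·N_q = 36.158 × 14.7 = 531.52 kPa; self-weight term 0.5·γ·B·N_γ = 0.5 × 20.2 × 2.62 × 10.9 = 288.44 kPa.
q_ult = 516 + 531.52 + 288.44 = 1336 kPa.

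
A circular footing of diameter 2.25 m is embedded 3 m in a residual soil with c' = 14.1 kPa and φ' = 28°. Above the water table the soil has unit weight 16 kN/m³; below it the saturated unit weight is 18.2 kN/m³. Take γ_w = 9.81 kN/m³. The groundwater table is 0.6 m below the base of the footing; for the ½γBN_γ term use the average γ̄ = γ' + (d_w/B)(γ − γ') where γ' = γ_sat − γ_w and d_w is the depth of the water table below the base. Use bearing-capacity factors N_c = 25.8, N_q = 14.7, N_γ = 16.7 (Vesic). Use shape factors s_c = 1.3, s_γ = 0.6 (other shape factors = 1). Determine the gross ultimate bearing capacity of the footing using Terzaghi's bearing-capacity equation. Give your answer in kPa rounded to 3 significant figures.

q_ult ≈ 1300 kPa

Overburden at base level: q = 16 × 3 = 48 kPa.
The water table is 0.6 m below the base (< B = 2.25 m), so the ½γBN_γ term uses γ̄ = γ' + (d_w/B)(γ − γ') = 8.39 + (0.6/2.25)(16 − 8.39) = 10.419 kN/m³.
Cohesion term c·N_c·s_c = 14.1 × 25.8 × 1.3 = 472.91 kPa; surcharge term q·N_q = 48 × 14.7 = 705.6 kPa; self-weight term 0.5·γ·B·N_γ·s_γ = 0.5 × 10.419 × 2.25 × 16.7 × 0.6 = 117.45 kPa.
q_ult = 472.91 + 705.6 + 117.45 = 1296 kPa.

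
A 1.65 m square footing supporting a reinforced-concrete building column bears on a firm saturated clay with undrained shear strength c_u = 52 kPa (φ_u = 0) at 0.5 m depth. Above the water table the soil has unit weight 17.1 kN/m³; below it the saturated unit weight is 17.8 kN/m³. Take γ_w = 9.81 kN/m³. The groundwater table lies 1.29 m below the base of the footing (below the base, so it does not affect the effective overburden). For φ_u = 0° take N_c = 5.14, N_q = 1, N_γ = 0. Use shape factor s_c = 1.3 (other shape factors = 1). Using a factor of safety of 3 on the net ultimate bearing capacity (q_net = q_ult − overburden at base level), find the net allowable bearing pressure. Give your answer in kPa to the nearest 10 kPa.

q_all(net) ≈ 120 kPa

Effective surcharge at the founding depth q = γ·D_f = 17.1 × 0.5 = 8.55 kPa.
q_ult = c·N_c·s_c + q·N_q
     = 52 × 5.14 × 1.3 + 8.55 × 1
     = 347.46 + 8.55 = 356.01 kPa.
q_net = 356.01 − 8.55 = 347.46 kPa.
q_all(net) = 347.46 / 3 = 115.82 kPa.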